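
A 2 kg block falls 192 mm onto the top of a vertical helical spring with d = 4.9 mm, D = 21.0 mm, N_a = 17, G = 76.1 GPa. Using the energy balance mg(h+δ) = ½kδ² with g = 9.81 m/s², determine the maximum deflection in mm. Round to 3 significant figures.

k = Gd⁴/(8D³N_a) = (76.1×10³)(4.9⁴)/(8·21.0³·17) = 34.832 N/mm
W = mg = 2 × 9.81 = 19.62 N
½kδ² − Wδ − Wh = 0 → δ = (W + √(W² + 2kWh))/k
δ = (19.62 + √(384.94 + 262423))/34.832 = (19.62 + 512.65)/34.832 = 15.281 mm

15.3 mm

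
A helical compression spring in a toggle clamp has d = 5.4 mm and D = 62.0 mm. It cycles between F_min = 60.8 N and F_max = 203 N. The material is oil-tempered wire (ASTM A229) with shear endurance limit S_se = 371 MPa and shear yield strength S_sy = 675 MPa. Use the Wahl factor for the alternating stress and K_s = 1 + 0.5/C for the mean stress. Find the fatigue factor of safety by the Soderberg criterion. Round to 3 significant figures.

C = D/d = 62.0/5.4 = 11.4815; K_W = (4C−1)/(4C−4)+0.615/C = 1.1251; K_s = 1+0.5/C = 1.0435
F_a = (F_max−F_min)/2 = 71.1 N; F_m = (F_max+F_min)/2 = 131.9 N
τ_a = K_W·8F_aD/(πd³) = 1.1251 × 71.289 = 80.208 MPa
τ_m = K_s·8F_mD/(πd³) = 1.0435 × 132.25 = 138.01 MPa
Soderberg: 1/n_f = τ_a/S_se + τ_m/S_sy = 80.208/371 + 138.01/675 = 0.21619 + 0.20446 = 0.42065
n_f = 1/0.42065 = 2.377

2.38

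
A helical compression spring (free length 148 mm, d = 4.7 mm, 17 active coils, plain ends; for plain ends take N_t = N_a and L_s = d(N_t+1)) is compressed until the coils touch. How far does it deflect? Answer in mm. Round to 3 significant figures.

63.4 mm

N_t = 17; L_s = 4.7·18 = 84.6 mm
δ_solid = L₀ − L_s = 148 − 84.6 = 63.4 mm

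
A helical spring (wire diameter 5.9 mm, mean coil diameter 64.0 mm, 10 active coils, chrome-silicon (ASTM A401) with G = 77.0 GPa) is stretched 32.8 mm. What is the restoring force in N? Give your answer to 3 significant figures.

146 N

k = Gd⁴/(8D³N_a) = (77.0×10³)(5.9⁴)/(8·64.0³·10) = 4.4491 N/mm
F = k·δ = 4.4491 × 32.8 = 145.93 N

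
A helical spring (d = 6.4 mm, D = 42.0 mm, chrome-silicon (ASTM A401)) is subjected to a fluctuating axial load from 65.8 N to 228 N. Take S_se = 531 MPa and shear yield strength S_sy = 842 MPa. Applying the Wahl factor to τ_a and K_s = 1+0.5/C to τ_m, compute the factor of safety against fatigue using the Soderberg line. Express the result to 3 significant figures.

C = D/d = 42.0/6.4 = 6.5625; K_W = (4C−1)/(4C−4)+0.615/C = 1.2285; K_s = 1+0.5/C = 1.0762
F_a = (F_max−F_min)/2 = 81.1 N; F_m = (F_max+F_min)/2 = 146.9 N
τ_a = K_W·8F_aD/(πd³) = 1.2285 × 33.088 = 40.65 MPa
τ_m = K_s·8F_mD/(πd³) = 1.0762 × 59.934 = 64.5 MPa
Soderberg: 1/n_f = τ_a/S_se + τ_m/S_sy = 40.65/531 + 64.5/842 = 0.07655 + 0.07660 = 0.15316
n_f = 1/0.15316 = 6.529

6.53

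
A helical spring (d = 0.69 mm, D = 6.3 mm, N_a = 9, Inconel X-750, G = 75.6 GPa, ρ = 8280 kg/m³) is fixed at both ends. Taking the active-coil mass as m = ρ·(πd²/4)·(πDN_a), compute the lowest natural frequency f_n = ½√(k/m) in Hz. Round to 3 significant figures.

657 Hz

k = Gd⁴/(8D³N_a) = (75.6×10³)(0.69⁴)/(8·6.3³·9) = 0.95184 N/mm = 951.84 N/m
Wire length L = πDN_a = π·6.3·9 = 178.13 mm
m = ρ·(πd²/4)·L = 8280 × 0.37393×10⁻⁶ m² × 0.17813 m = 0.00055151 kg
f_n = ½√(k/m) = 0.5·√(951.84/0.00055151) = 0.5·√(1.7259e+06) = 656.87 Hz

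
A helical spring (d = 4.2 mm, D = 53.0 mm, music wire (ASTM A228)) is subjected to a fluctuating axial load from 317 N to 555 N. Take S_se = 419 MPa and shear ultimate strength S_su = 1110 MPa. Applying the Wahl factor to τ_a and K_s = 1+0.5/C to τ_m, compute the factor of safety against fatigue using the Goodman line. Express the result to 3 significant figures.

0.758

C = D/d = 53.0/4.2 = 12.6190; K_W = (4C−1)/(4C−4)+0.615/C = 1.1133; K_s = 1+0.5/C = 1.0396
F_a = (F_max−F_min)/2 = 119 N; F_m = (F_max+F_min)/2 = 436 N
τ_a = K_W·8F_aD/(πd³) = 1.1133 × 216.78 = 241.34 MPa
τ_m = K_s·8F_mD/(πd³) = 1.0396 × 794.25 = 825.72 MPa
Goodman: 1/n_f = τ_a/S_se + τ_m/S_su = 241.34/419 + 825.72/1110 = 0.57598 + 0.74389 = 1.3199
n_f = 1/1.3199 = 0.7577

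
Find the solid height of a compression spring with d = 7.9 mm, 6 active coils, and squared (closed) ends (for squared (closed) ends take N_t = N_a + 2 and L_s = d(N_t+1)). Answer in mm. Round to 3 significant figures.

squared (closed) ends: N_t = N_a + 2 = 6 + 2 = 8
L_s = d·(N_t+1) = 7.9 × 9 = 71.1 mm

71.1 mm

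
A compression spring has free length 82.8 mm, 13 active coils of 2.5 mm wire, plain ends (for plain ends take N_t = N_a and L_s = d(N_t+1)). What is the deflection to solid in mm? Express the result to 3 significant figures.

N_t = 13; L_s = 2.5·14 = 35 mm
δ_solid = L₀ − L_s = 82.8 − 35 = 47.8 mm

47.8 mm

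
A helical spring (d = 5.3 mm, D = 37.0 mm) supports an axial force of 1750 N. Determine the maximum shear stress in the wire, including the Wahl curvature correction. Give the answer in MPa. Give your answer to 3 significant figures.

Spring index C = D/d = 37.0/5.3 = 6.9811
K_W = (4C−1)/(4C−4) + 0.615/C = 26.925/23.925 + 0.0881 = 1.2135
τ₀ = 8FD/(πd³) = 8·1750·37.0/(π·5.3³) = 518000/467.71 = 1107.5 MPa
τ_max = K·τ₀ = 1.2135 × 1107.5 = 1344 MPa

1340 MPa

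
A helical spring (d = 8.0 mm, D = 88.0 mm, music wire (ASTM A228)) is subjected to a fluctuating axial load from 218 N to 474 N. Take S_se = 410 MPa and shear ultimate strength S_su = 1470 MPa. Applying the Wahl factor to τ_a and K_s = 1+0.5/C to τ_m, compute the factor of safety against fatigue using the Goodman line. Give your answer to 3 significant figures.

C = D/d = 88.0/8.0 = 11.0000; K_W = (4C−1)/(4C−4)+0.615/C = 1.1309; K_s = 1+0.5/C = 1.0455
F_a = (F_max−F_min)/2 = 128 N; F_m = (F_max+F_min)/2 = 346 N
τ_a = K_W·8F_aD/(πd³) = 1.1309 × 56.023 = 63.356 MPa
τ_m = K_s·8F_mD/(πd³) = 1.0455 × 151.44 = 158.32 MPa
Goodman: 1/n_f = τ_a/S_se + τ_m/S_su = 63.356/410 + 158.32/1470 = 0.15453 + 0.10770 = 0.26223
n_f = 1/0.26223 = 3.813

3.81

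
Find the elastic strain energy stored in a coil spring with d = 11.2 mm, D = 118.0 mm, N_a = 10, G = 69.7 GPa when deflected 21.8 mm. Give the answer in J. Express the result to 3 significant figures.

k = Gd⁴/(8D³N_a) = (69.7×10³)(11.2⁴)/(8·118.0³·10) = 8.3439 N/mm
U = ½kδ² = 0.5 × 8.3439 × 21.8² = 1982.7 N·mm = 1.9827 J

1.98 J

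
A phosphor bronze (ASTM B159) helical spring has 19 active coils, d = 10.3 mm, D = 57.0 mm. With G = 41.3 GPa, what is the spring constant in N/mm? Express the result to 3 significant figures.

k = Gd⁴/(8D³N_a) = (41.3×10³ × 10.3⁴) / (8 × 57.0³ × 19)
  = 4.64835e+08 / 2.81493e+07 = 16.513 N/mm

16.5 N/mm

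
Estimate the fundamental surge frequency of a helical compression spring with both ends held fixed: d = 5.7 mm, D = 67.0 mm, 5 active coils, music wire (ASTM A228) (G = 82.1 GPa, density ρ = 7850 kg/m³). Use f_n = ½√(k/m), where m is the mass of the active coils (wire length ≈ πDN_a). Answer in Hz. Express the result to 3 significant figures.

92.4 Hz

k = Gd⁴/(8D³N_a) = (82.1×10³)(5.7⁴)/(8·67.0³·5) = 7.2037 N/mm = 7203.7 N/m
Wire length L = πDN_a = π·67.0·5 = 1052.4 mm
m = ρ·(πd²/4)·L = 7850 × 25.518×10⁻⁶ m² × 1.0524 m = 0.21082 kg
f_n = ½√(k/m) = 0.5·√(7203.7/0.21082) = 0.5·√(34171) = 92.427 Hz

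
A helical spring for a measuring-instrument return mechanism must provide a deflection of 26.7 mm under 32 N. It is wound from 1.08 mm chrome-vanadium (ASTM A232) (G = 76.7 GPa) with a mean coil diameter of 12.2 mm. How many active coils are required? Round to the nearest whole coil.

Required rate k = F/δ = 32/26.7 = 1.1985 N/mm
N_a = Gd⁴/(8D³k) = (76.7×10³ × 1.08⁴)/(8 × 12.2³ × 1.1985)
    = 104350 / 17410.4 = 5.994 → 6 coils

6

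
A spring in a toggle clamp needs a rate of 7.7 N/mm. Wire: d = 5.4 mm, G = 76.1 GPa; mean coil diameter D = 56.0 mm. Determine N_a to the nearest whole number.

6

N_a = Gd⁴/(8D³k) = (76.1×10³ × 5.4⁴)/(8 × 56.0³ × 7.7)
    = 6.47083e+07 / 1.08179e+07 = 5.982 → 6 coils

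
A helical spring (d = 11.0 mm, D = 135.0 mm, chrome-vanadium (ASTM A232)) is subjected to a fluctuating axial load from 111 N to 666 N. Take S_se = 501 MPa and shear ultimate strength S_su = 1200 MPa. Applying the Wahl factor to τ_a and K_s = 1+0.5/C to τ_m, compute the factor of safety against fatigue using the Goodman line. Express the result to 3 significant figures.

4.05

C = D/d = 135.0/11.0 = 12.2727; K_W = (4C−1)/(4C−4)+0.615/C = 1.1166; K_s = 1+0.5/C = 1.0407
F_a = (F_max−F_min)/2 = 277.5 N; F_m = (F_max+F_min)/2 = 388.5 N
τ_a = K_W·8F_aD/(πd³) = 1.1166 × 71.674 = 80.034 MPa
τ_m = K_s·8F_mD/(πd³) = 1.0407 × 100.34 = 104.43 MPa
Goodman: 1/n_f = τ_a/S_se + τ_m/S_su = 80.034/501 + 104.43/1200 = 0.15975 + 0.08703 = 0.24677
n_f = 1/0.24677 = 4.052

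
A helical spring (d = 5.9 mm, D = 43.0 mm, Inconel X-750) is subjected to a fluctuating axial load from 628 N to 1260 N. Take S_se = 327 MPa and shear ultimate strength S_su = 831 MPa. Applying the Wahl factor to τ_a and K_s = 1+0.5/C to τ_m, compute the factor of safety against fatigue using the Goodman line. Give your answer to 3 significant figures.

C = D/d = 43.0/5.9 = 7.2881; K_W = (4C−1)/(4C−4)+0.615/C = 1.2037; K_s = 1+0.5/C = 1.0686
F_a = (F_max−F_min)/2 = 316 N; F_m = (F_max+F_min)/2 = 944 N
τ_a = K_W·8F_aD/(πd³) = 1.2037 × 168.48 = 202.79 MPa
τ_m = K_s·8F_mD/(πd³) = 1.0686 × 503.3 = 537.83 MPa
Goodman: 1/n_f = τ_a/S_se + τ_m/S_su = 202.79/327 + 537.83/831 = 0.62015 + 0.64720 = 1.2673
n_f = 1/1.2673 = 0.789

0.789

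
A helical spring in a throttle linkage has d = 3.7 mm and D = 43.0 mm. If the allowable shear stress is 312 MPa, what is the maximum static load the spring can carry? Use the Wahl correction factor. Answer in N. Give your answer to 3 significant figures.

C = D/d = 43.0/3.7 = 11.6216
K_W = (4C−1)/(4C−4) + 0.615/C = 45.486/42.486 + 0.0529 = 1.1235
τ_max = K·8FD/(πd³) → F_max = τ_allow·πd³/(8DK)
F_max = 312·π·3.7³/(8·43.0·1.1235) = 49649/386.49 = 128.46 N

128 N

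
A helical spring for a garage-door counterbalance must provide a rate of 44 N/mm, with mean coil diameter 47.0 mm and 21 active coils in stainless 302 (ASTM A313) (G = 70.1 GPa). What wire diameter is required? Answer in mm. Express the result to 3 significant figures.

d = (8D³N_a·k / G)^(1/4) = (8·47.0³·21·44 / (70.1×10³))^0.25
  = (10948)^0.25 = 10.2290 mm

10.2 mm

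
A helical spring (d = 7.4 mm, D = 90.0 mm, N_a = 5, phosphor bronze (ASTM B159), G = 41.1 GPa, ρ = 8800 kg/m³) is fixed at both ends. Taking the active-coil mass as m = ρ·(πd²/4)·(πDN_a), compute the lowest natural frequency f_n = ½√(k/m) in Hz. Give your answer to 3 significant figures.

k = Gd⁴/(8D³N_a) = (41.1×10³)(7.4⁴)/(8·90.0³·5) = 4.2265 N/mm = 4226.5 N/m
Wire length L = πDN_a = π·90.0·5 = 1413.7 mm
m = ρ·(πd²/4)·L = 8800 × 43.008×10⁻⁶ m² × 1.4137 m = 0.53505 kg
f_n = ½√(k/m) = 0.5·√(4226.5/0.53505) = 0.5·√(7899.2) = 44.439 Hz

44.4 Hz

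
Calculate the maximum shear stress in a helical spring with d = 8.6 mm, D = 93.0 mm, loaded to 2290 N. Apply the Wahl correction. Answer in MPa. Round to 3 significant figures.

966 MPa

Spring index C = D/d = 93.0/8.6 = 10.8140
K_W = (4C−1)/(4C−4) + 0.615/C = 42.256/39.256 + 0.0569 = 1.1333
τ₀ = 8FD/(πd³) = 8·2290·93.0/(π·8.6³) = 1.70376e+06/1998.2 = 852.64 MPa
τ_max = K·τ₀ = 1.1333 × 852.64 = 966.29 MPa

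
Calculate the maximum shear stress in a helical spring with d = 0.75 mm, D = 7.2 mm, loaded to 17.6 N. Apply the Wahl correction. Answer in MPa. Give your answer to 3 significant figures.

Spring index C = D/d = 7.2/0.75 = 9.6000
K_W = (4C−1)/(4C−4) + 0.615/C = 37.400/34.400 + 0.0641 = 1.1513
τ₀ = 8FD/(πd³) = 8·17.6·7.2/(π·0.75³) = 1013.76/1.3254 = 764.89 MPa
τ_max = K·τ₀ = 1.1513 × 764.89 = 880.6 MPa

881 MPa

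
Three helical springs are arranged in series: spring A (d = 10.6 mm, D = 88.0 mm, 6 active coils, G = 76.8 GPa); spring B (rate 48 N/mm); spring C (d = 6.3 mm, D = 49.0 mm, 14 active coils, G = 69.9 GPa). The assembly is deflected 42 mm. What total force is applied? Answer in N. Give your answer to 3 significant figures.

241 N

k_A = Gd⁴/(8D³N_a) = (76.8×10³)(10.6⁴)/(8·88.0³·6) = 29.641 N/mm
k_C = Gd⁴/(8D³N_a) = (69.9×10³)(6.3⁴)/(8·49.0³·14) = 8.3567 N/mm
Series: 1/k_eq = 1/29.641 + 1/48 + 1/8.3567 = 0.17424; k_eq = 5.7394 N/mm
F = k_eq·δ = 5.7394·42 = 241.05 N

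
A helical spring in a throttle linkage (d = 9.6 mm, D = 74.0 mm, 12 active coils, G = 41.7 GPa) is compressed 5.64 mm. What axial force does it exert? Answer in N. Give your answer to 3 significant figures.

k = Gd⁴/(8D³N_a) = (41.7×10³)(9.6⁴)/(8·74.0³·12) = 9.1045 N/mm
F = k·δ = 9.1045 × 5.64 = 51.349 N

51.3 N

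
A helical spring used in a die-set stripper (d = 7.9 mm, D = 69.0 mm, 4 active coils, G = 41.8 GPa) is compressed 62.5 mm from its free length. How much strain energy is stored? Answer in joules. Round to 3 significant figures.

k = Gd⁴/(8D³N_a) = (41.8×10³)(7.9⁴)/(8·69.0³·4) = 15.488 N/mm
U = ½kδ² = 0.5 × 15.488 × 62.5² = 30249 N·mm = 30.249 J

30.2 J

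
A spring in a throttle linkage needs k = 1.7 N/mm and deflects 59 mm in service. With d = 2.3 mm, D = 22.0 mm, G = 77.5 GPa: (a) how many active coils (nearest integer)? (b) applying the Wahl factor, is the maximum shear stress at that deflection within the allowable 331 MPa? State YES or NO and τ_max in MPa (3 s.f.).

(a) 15 coils; (b) NO, τ_max = 531 MPa

N_a = Gd⁴/(8D³k) = (77.5×10³)(2.3⁴)/(8·22.0³·1.7) = 14.98 → N_a = 15
Actual rate k = Gd⁴/(8D³·15) = 1.6973 N/mm
Working load F = kδ = 1.6973·59 = 100.14 N
C = 22.0/2.3 = 9.5652; K_W = (4C−1)/(4C−4)+0.615/C = 1.1519
τ_max = K_W·8FD/(πd³) = 1.1519·461.1 = 531.12 MPa
τ_max > 331 MPa → exceeds allowable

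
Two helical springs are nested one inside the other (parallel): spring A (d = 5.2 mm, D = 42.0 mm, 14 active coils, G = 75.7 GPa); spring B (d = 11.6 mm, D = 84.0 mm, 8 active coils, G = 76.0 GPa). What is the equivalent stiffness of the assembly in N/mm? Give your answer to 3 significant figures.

k_A = Gd⁴/(8D³N_a) = (75.7×10³)(5.2⁴)/(8·42.0³·14) = 6.6703 N/mm
k_B = Gd⁴/(8D³N_a) = (76.0×10³)(11.6⁴)/(8·84.0³·8) = 36.277 N/mm
Parallel: k_eq = 6.6703 + 36.277 = 42.947 N/mm

42.9 N/mm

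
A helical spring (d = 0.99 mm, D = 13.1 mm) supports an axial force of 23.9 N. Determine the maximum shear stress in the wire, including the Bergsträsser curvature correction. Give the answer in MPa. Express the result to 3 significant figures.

Spring index C = D/d = 13.1/0.99 = 13.2323
K_B = (4C+2)/(4C−3) = 54.929/49.929 = 1.1001
τ₀ = 8FD/(πd³) = 8·23.9·13.1/(π·0.99³) = 2504.72/3.0483 = 821.68 MPa
τ_max = K·τ₀ = 1.1001 × 821.68 = 903.97 MPa

904 MPa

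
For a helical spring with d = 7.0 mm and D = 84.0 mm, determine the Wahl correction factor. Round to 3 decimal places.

C = D/d = 84.0/7.0 = 12.0000
K_W = (4C−1)/(4C−4) + 0.615/C = 47.000/44.000 + 0.0512 = 1.1194

1.119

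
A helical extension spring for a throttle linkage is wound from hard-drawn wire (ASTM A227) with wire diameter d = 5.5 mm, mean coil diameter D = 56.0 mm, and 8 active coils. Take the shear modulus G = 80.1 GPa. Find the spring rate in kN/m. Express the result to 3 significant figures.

k = Gd⁴/(8D³N_a) = (80.1×10³ × 5.5⁴) / (8 × 56.0³ × 8)
  = 7.32965e+07 / 1.12394e+07 = 6.5214 N/mm

6.52 kN/m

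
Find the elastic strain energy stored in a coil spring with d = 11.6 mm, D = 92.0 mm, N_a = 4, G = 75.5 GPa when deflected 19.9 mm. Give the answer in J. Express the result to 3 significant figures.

k = Gd⁴/(8D³N_a) = (75.5×10³)(11.6⁴)/(8·92.0³·4) = 54.861 N/mm
U = ½kδ² = 0.5 × 54.861 × 19.9² = 10863 N·mm = 10.863 J

10.9 J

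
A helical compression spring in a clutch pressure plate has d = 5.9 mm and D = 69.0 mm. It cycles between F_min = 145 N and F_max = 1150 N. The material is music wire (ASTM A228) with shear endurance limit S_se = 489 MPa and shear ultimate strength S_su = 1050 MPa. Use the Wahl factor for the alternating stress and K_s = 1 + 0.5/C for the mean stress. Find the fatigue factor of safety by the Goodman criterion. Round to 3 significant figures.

C = D/d = 69.0/5.9 = 11.6949; K_W = (4C−1)/(4C−4)+0.615/C = 1.1227; K_s = 1+0.5/C = 1.0428
F_a = (F_max−F_min)/2 = 502.5 N; F_m = (F_max+F_min)/2 = 647.5 N
τ_a = K_W·8F_aD/(πd³) = 1.1227 × 429.9 = 482.66 MPa
τ_m = K_s·8F_mD/(πd³) = 1.0428 × 553.95 = 577.64 MPa
Goodman: 1/n_f = τ_a/S_se + τ_m/S_su = 482.66/489 + 577.64/1050 = 0.98703 + 0.55013 = 1.5372
n_f = 1/1.5372 = 0.6506

0.651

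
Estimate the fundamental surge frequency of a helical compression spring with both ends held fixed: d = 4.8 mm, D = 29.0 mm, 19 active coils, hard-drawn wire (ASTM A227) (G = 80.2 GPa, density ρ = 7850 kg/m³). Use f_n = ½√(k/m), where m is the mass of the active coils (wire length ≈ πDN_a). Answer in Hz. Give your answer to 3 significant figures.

k = Gd⁴/(8D³N_a) = (80.2×10³)(4.8⁴)/(8·29.0³·19) = 11.484 N/mm = 11484 N/m
Wire length L = πDN_a = π·29.0·19 = 1731 mm
m = ρ·(πd²/4)·L = 7850 × 18.096×10⁻⁶ m² × 1.731 m = 0.24589 kg
f_n = ½√(k/m) = 0.5·√(11484/0.24589) = 0.5·√(46704) = 108.06 Hz

108 Hz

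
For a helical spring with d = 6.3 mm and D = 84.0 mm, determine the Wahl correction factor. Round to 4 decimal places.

C = D/d = 84.0/6.3 = 13.3333
K_W = (4C−1)/(4C−4) + 0.615/C = 52.333/49.333 + 0.0461 = 1.1069

1.1069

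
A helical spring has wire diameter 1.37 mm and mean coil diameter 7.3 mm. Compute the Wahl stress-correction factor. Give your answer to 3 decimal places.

C = D/d = 7.3/1.37 = 5.3285
K_W = (4C−1)/(4C−4) + 0.615/C = 20.314/17.314 + 0.1154 = 1.2887

1.289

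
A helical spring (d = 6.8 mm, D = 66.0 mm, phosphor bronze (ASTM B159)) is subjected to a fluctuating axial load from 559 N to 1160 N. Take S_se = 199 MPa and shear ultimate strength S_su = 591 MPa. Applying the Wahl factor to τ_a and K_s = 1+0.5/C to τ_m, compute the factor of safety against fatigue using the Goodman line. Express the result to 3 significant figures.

0.573

C = D/d = 66.0/6.8 = 9.7059; K_W = (4C−1)/(4C−4)+0.615/C = 1.1495; K_s = 1+0.5/C = 1.0515
F_a = (F_max−F_min)/2 = 300.5 N; F_m = (F_max+F_min)/2 = 859.5 N
τ_a = K_W·8F_aD/(πd³) = 1.1495 × 160.62 = 184.64 MPa
τ_m = K_s·8F_mD/(πd³) = 1.0515 × 459.41 = 483.08 MPa
Goodman: 1/n_f = τ_a/S_se + τ_m/S_su = 184.64/199 + 483.08/591 = 0.92782 + 0.81739 = 1.7452
n_f = 1/1.7452 = 0.573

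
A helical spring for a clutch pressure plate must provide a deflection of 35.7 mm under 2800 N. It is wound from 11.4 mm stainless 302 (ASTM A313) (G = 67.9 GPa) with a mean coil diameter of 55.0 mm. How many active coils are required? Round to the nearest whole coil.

11

Required rate k = F/δ = 2800/35.7 = 78.431 N/mm
N_a = Gd⁴/(8D³k) = (67.9×10³ × 11.4⁴)/(8 × 55.0³ × 78.431)
    = 1.1468e+09 / 1.04392e+08 = 10.99 → 11 coils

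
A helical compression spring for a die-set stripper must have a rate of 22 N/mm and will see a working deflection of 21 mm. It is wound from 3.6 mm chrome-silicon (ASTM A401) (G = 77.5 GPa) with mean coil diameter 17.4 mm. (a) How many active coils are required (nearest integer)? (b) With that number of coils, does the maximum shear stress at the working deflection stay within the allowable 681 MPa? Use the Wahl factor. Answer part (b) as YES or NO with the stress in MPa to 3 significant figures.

N_a = Gd⁴/(8D³k) = (77.5×10³)(3.6⁴)/(8·17.4³·22) = 14.04 → N_a = 14
Actual rate k = Gd⁴/(8D³·14) = 22.062 N/mm
Working load F = kδ = 22.062·21 = 463.3 N
C = 17.4/3.6 = 4.8333; K_W = (4C−1)/(4C−4)+0.615/C = 1.3229
τ_max = K_W·8FD/(πd³) = 1.3229·439.99 = 582.07 MPa
τ_max ≤ 681 MPa → acceptable

(a) 14 coils; (b) YES, τ_max = 582 MPa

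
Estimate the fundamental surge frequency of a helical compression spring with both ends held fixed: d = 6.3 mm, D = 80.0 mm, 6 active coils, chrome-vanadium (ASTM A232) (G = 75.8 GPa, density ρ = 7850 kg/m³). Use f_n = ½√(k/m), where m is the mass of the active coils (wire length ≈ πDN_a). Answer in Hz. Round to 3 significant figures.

57.4 Hz

k = Gd⁴/(8D³N_a) = (75.8×10³)(6.3⁴)/(8·80.0³·6) = 4.8587 N/mm = 4858.7 N/m
Wire length L = πDN_a = π·80.0·6 = 1508 mm
m = ρ·(πd²/4)·L = 7850 × 31.172×10⁻⁶ m² × 1.508 m = 0.369 kg
f_n = ½√(k/m) = 0.5·√(4858.7/0.369) = 0.5·√(13167) = 57.374 Hz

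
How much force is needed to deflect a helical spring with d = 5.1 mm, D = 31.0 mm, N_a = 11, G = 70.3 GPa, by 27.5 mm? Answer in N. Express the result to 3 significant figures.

k = Gd⁴/(8D³N_a) = (70.3×10³)(5.1⁴)/(8·31.0³·11) = 18.141 N/mm
F = k·δ = 18.141 × 27.5 = 498.89 N

499 N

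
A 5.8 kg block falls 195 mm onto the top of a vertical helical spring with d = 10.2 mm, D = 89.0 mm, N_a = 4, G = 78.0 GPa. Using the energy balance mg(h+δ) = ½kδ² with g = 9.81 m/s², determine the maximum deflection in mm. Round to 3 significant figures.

25.9 mm

k = Gd⁴/(8D³N_a) = (78.0×10³)(10.2⁴)/(8·89.0³·4) = 37.426 N/mm
W = mg = 5.8 × 9.81 = 56.898 N
½kδ² − Wδ − Wh = 0 → δ = (W + √(W² + 2kWh))/k
δ = (56.898 + √(3237.4 + 830495))/37.426 = (56.898 + 913.09)/37.426 = 25.917 mm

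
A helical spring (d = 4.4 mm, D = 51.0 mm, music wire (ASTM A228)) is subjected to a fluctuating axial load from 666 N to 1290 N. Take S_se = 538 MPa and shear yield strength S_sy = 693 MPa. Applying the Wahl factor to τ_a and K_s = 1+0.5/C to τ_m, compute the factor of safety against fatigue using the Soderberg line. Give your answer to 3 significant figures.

C = D/d = 51.0/4.4 = 11.5909; K_W = (4C−1)/(4C−4)+0.615/C = 1.1239; K_s = 1+0.5/C = 1.0431
F_a = (F_max−F_min)/2 = 312 N; F_m = (F_max+F_min)/2 = 978 N
τ_a = K_W·8F_aD/(πd³) = 1.1239 × 475.67 = 534.59 MPa
τ_m = K_s·8F_mD/(πd³) = 1.0431 × 1491 = 1555.4 MPa
Soderberg: 1/n_f = τ_a/S_se + τ_m/S_sy = 534.59/538 + 1555.4/693 = 0.99367 + 2.24440 = 3.2381
n_f = 1/3.2381 = 0.3088

0.309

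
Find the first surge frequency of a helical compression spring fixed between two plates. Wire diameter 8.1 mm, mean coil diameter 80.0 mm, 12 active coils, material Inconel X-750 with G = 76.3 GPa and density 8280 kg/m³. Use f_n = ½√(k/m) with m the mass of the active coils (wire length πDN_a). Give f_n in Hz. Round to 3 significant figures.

k = Gd⁴/(8D³N_a) = (76.3×10³)(8.1⁴)/(8·80.0³·12) = 6.6823 N/mm = 6682.3 N/m
Wire length L = πDN_a = π·80.0·12 = 3015.9 mm
m = ρ·(πd²/4)·L = 8280 × 51.53×10⁻⁶ m² × 3.0159 m = 1.2868 kg
f_n = ½√(k/m) = 0.5·√(6682.3/1.2868) = 0.5·√(5192.9) = 36.031 Hz

36.0 Hz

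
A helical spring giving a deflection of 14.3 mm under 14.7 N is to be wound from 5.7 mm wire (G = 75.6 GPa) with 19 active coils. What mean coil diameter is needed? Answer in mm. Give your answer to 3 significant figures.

79.9 mm

Required rate k = F/δ = 14.7/14.3 = 1.028 N/mm
D = (Gd⁴/(8N_a·k))^(1/3) = (75.6×10³·5.7⁴/(8·19·1.028))^(1/3)
  = (510736)^(1/3) = 79.9341 mm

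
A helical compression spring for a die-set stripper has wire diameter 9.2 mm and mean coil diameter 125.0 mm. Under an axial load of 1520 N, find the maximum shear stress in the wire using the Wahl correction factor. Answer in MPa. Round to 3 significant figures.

Spring index C = D/d = 125.0/9.2 = 13.5870
K_W = (4C−1)/(4C−4) + 0.615/C = 53.348/50.348 + 0.0453 = 1.1048
τ₀ = 8FD/(πd³) = 8·1520·125.0/(π·9.2³) = 1.52e+06/2446.3 = 621.34 MPa
τ_max = K·τ₀ = 1.1048 × 621.34 = 686.49 MPa

686 MPa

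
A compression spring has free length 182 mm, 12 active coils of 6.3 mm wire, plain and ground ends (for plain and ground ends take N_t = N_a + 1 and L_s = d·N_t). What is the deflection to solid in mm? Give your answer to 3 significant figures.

100 mm

N_t = 13; L_s = 6.3·13 = 81.9 mm
δ_solid = L₀ − L_s = 182 − 81.9 = 100.1 mm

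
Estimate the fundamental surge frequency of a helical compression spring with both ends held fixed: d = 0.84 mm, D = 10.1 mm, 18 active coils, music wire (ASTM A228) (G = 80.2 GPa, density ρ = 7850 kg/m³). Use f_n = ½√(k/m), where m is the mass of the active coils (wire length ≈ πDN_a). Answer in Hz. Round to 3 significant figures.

165 Hz

k = Gd⁴/(8D³N_a) = (80.2×10³)(0.84⁴)/(8·10.1³·18) = 0.26913 N/mm = 269.13 N/m
Wire length L = πDN_a = π·10.1·18 = 571.14 mm
m = ρ·(πd²/4)·L = 7850 × 0.55418×10⁻⁶ m² × 0.57114 m = 0.0024846 kg
f_n = ½√(k/m) = 0.5·√(269.13/0.0024846) = 0.5·√(1.0832e+05) = 164.56 Hz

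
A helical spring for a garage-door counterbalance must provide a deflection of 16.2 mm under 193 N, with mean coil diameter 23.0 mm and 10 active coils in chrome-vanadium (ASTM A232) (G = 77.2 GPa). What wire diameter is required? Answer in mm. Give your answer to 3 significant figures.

3.50 mm

Required rate k = F/δ = 193/16.2 = 11.914 N/mm
d = (8D³N_a·k / G)^(1/4) = (8·23.0³·10·11.914 / (77.2×10³))^0.25
  = (150.21)^0.25 = 3.5009 mm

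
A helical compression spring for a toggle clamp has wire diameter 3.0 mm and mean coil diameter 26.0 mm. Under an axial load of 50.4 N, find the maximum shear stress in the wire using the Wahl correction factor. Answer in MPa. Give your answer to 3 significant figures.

Spring index C = D/d = 26.0/3.0 = 8.6667
K_W = (4C−1)/(4C−4) + 0.615/C = 33.667/30.667 + 0.0710 = 1.1688
τ₀ = 8FD/(πd³) = 8·50.4·26.0/(π·3.0³) = 10483.2/84.823 = 123.59 MPa
τ_max = K·τ₀ = 1.1688 × 123.59 = 144.45 MPa

144 MPa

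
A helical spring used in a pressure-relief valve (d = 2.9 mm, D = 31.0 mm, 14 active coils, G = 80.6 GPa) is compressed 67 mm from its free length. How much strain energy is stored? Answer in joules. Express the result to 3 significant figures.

k = Gd⁴/(8D³N_a) = (80.6×10³)(2.9⁴)/(8·31.0³·14) = 1.7085 N/mm
U = ½kδ² = 0.5 × 1.7085 × 67² = 3834.8 N·mm = 3.8348 J

3.83 J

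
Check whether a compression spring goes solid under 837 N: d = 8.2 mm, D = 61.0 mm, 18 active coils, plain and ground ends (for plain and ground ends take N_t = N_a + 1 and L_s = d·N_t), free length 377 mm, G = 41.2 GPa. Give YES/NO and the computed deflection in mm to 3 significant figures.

k = Gd⁴/(8D³N_a) = (41.2×10³)(8.2⁴)/(8·61.0³·18) = 5.699 N/mm
N_t = 19; L_s = 8.2·19 = 155.8 mm; δ_solid = L₀ − L_s = 377 − 155.8 = 221.2 mm
δ = F/k = 837/5.699 = 146.87 mm
δ < δ_solid → spring does not go solid

NO, δ = 147 mm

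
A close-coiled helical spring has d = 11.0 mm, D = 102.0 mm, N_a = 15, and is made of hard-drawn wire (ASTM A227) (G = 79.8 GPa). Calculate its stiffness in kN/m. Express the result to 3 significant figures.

k = Gd⁴/(8D³N_a) = (79.8×10³ × 11.0⁴) / (8 × 102.0³ × 15)
  = 1.16835e+09 / 1.27345e+08 = 9.1747 N/mm

9.17 kN/m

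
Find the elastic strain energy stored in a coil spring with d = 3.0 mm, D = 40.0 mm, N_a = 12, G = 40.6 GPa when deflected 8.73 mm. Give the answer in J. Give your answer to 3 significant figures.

k = Gd⁴/(8D³N_a) = (40.6×10³)(3.0⁴)/(8·40.0³·12) = 0.53525 N/mm
U = ½kδ² = 0.5 × 0.53525 × 8.73² = 20.397 N·mm = 0.020397 J

0.0204 J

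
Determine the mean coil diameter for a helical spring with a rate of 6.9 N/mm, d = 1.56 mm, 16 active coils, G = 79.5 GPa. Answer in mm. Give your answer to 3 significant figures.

8.11 mm

D = (Gd⁴/(8N_a·k))^(1/3) = (79.5×10³·1.56⁴/(8·16·6.9))^(1/3)
  = (533.097)^(1/3) = 8.1084 mm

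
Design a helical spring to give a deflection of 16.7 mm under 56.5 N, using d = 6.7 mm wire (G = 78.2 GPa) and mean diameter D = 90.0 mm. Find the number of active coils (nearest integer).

Required rate k = F/δ = 56.5/16.7 = 3.3832 N/mm
N_a = Gd⁴/(8D³k) = (78.2×10³ × 6.7⁴)/(8 × 90.0³ × 3.3832)
    = 1.57582e+08 / 1.9731e+07 = 7.986 → 8 coils

8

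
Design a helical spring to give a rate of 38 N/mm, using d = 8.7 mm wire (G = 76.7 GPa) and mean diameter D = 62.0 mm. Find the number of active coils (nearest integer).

6

N_a = Gd⁴/(8D³k) = (76.7×10³ × 8.7⁴)/(8 × 62.0³ × 38)
    = 4.39412e+08 / 7.24517e+07 = 6.065 → 6 coils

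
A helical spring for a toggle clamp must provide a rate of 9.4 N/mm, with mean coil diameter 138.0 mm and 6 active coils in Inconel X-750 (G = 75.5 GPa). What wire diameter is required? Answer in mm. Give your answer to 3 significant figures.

d = (8D³N_a·k / G)^(1/4) = (8·138.0³·6·9.4 / (75.5×10³))^0.25
  = (15706)^0.25 = 11.1948 mm

11.2 mm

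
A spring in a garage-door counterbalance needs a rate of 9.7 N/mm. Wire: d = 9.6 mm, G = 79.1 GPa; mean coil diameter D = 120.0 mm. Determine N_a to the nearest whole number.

5

N_a = Gd⁴/(8D³k) = (79.1×10³ × 9.6⁴)/(8 × 120.0³ × 9.7)
    = 6.71833e+08 / 1.34093e+08 = 5.01 → 5 coils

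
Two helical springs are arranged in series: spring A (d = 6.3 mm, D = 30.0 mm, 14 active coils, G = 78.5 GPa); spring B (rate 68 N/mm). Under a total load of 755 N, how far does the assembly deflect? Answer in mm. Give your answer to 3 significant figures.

k_A = Gd⁴/(8D³N_a) = (78.5×10³)(6.3⁴)/(8·30.0³·14) = 40.893 N/mm
Series: 1/k_eq = 1/40.893 + 1/68 = 0.03916; k_eq = 25.536 N/mm
δ = F/k_eq = 755/25.536 = 29.566 mm

29.6 mm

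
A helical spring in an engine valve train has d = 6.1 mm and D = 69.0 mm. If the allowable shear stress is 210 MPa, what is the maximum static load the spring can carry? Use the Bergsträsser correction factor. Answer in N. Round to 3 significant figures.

243 N

C = D/d = 69.0/6.1 = 11.3115
K_B = (4C+2)/(4C−3) = 47.246/42.246 = 1.1184
τ_max = K·8FD/(πd³) → F_max = τ_allow·πd³/(8DK)
F_max = 210·π·6.1³/(8·69.0·1.1184) = 1.4975e+05/617.33 = 242.57 N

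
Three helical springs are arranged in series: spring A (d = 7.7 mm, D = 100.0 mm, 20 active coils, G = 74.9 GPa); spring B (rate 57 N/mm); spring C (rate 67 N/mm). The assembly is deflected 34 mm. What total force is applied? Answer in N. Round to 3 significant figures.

53.1 N

k_A = Gd⁴/(8D³N_a) = (74.9×10³)(7.7⁴)/(8·100.0³·20) = 1.6456 N/mm
Series: 1/k_eq = 1/1.6456 + 1/57 + 1/67 = 0.64015; k_eq = 1.5621 N/mm
F = k_eq·δ = 1.5621·34 = 53.113 N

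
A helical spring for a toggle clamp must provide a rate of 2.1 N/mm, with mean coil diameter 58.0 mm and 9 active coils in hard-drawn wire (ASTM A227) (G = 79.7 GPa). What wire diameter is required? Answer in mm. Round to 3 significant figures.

4.39 mm

d = (8D³N_a·k / G)^(1/4) = (8·58.0³·9·2.1 / (79.7×10³))^0.25
  = (370.15)^0.25 = 4.3863 mm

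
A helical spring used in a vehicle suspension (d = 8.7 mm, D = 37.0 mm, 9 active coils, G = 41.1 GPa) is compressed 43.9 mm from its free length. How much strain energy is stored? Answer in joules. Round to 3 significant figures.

k = Gd⁴/(8D³N_a) = (41.1×10³)(8.7⁴)/(8·37.0³·9) = 64.563 N/mm
U = ½kδ² = 0.5 × 64.563 × 43.9² = 62213 N·mm = 62.213 J

62.2 J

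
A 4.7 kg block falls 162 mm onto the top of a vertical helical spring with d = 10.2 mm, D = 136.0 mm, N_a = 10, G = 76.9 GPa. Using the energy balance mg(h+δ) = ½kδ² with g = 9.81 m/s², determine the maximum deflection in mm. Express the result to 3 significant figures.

k = Gd⁴/(8D³N_a) = (76.9×10³)(10.2⁴)/(8·136.0³·10) = 4.1364 N/mm
W = mg = 4.7 × 9.81 = 46.107 N
½kδ² − Wδ − Wh = 0 → δ = (W + √(W² + 2kWh))/k
δ = (46.107 + √(2125.9 + 61792))/4.1364 = (46.107 + 252.82)/4.1364 = 72.268 mm

72.3 mm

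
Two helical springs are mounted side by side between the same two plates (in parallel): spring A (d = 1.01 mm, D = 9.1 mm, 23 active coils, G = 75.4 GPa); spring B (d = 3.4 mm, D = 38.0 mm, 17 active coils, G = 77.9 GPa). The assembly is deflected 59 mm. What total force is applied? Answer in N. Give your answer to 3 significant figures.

116 N

k_A = Gd⁴/(8D³N_a) = (75.4×10³)(1.01⁴)/(8·9.1³·23) = 0.56587 N/mm
k_B = Gd⁴/(8D³N_a) = (77.9×10³)(3.4⁴)/(8·38.0³·17) = 1.395 N/mm
Parallel: k_eq = 0.56587 + 1.395 = 1.9608 N/mm
F = k_eq·δ = 1.9608·59 = 115.69 N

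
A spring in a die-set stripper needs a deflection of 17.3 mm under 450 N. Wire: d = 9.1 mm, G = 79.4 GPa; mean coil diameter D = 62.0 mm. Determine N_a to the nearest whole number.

Required rate k = F/δ = 450/17.3 = 26.012 N/mm
N_a = Gd⁴/(8D³k) = (79.4×10³ × 9.1⁴)/(8 × 62.0³ × 26.012)
    = 5.44485e+08 / 4.95943e+07 = 10.98 → 11 coils

11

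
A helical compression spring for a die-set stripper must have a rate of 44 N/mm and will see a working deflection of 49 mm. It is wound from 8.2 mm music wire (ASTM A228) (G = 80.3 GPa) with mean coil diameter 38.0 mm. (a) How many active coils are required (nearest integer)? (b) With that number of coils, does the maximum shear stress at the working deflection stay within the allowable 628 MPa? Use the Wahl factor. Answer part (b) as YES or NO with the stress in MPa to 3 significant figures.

N_a = Gd⁴/(8D³k) = (80.3×10³)(8.2⁴)/(8·38.0³·44) = 18.8 → N_a = 19
Actual rate k = Gd⁴/(8D³·19) = 43.529 N/mm
Working load F = kδ = 43.529·49 = 2132.9 N
C = 38.0/8.2 = 4.6341; K_W = (4C−1)/(4C−4)+0.615/C = 1.3391
τ_max = K_W·8FD/(πd³) = 1.3391·374.33 = 501.26 MPa
τ_max ≤ 628 MPa → acceptable

(a) 19 coils; (b) YES, τ_max = 501 MPa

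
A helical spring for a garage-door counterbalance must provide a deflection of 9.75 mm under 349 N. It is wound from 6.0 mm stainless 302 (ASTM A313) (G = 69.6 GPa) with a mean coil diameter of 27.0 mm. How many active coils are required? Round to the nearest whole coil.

Required rate k = F/δ = 349/9.75 = 35.795 N/mm
N_a = Gd⁴/(8D³k) = (69.6×10³ × 6.0⁴)/(8 × 27.0³ × 35.795)
    = 9.02016e+07 / 5.6364e+06 = 16 → 16 coils

16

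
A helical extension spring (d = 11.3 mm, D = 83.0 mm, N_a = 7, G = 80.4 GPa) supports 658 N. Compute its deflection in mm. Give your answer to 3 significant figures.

k = Gd⁴/(8D³N_a) = (80.4×10³)(11.3⁴)/(8·83.0³·7) = 40.94 N/mm
δ = F/k = 658 / 40.94 = 16.072 mm

16.1 mm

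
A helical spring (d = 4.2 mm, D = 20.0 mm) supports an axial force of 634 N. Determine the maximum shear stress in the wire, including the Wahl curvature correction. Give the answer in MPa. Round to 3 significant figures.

Spring index C = D/d = 20.0/4.2 = 4.7619
K_W = (4C−1)/(4C−4) + 0.615/C = 18.048/15.048 + 0.1291 = 1.3285
τ₀ = 8FD/(πd³) = 8·634·20.0/(π·4.2³) = 101440/232.75 = 435.82 MPa
τ_max = K·τ₀ = 1.3285 × 435.82 = 579 MPa

579 MPa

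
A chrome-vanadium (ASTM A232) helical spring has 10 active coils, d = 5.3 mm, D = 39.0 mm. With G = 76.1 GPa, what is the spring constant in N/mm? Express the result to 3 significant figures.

12.7 N/mm

k = Gd⁴/(8D³N_a) = (76.1×10³ × 5.3⁴) / (8 × 39.0³ × 10)
  = 6.00466e+07 / 4.74552e+06 = 12.653 N/mm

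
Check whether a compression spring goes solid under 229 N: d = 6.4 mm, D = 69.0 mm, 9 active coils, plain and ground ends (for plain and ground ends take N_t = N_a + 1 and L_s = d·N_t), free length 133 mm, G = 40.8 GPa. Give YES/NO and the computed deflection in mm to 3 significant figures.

YES, δ = 79.1 mm

k = Gd⁴/(8D³N_a) = (40.8×10³)(6.4⁴)/(8·69.0³·9) = 2.894 N/mm
N_t = 10; L_s = 6.4·10 = 64 mm; δ_solid = L₀ − L_s = 133 − 64 = 69 mm
δ = F/k = 229/2.894 = 79.129 mm
δ ≥ δ_solid → spring goes solid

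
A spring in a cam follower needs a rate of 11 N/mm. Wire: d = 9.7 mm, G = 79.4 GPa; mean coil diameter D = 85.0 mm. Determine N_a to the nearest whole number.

N_a = Gd⁴/(8D³k) = (79.4×10³ × 9.7⁴)/(8 × 85.0³ × 11)
    = 7.02922e+08 / 5.4043e+07 = 13.01 → 13 coils

13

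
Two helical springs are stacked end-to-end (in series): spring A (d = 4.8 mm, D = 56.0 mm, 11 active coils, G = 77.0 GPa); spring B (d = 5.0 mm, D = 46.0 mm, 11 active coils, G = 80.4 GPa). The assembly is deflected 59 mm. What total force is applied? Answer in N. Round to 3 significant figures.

k_A = Gd⁴/(8D³N_a) = (77.0×10³)(4.8⁴)/(8·56.0³·11) = 2.6449 N/mm
k_B = Gd⁴/(8D³N_a) = (80.4×10³)(5.0⁴)/(8·46.0³·11) = 5.8665 N/mm
Series: 1/k_eq = 1/2.6449 + 1/5.8665 = 0.54855; k_eq = 1.823 N/mm
F = k_eq·δ = 1.823·59 = 107.56 N

108 N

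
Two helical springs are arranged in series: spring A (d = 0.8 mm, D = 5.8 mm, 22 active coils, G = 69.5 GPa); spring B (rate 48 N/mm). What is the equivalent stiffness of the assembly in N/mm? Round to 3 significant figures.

k_A = Gd⁴/(8D³N_a) = (69.5×10³)(0.8⁴)/(8·5.8³·22) = 0.82899 N/mm
Series: 1/k_eq = 1/0.82899 + 1/48 = 1.2271; k_eq = 0.81491 N/mm

0.815 N/mm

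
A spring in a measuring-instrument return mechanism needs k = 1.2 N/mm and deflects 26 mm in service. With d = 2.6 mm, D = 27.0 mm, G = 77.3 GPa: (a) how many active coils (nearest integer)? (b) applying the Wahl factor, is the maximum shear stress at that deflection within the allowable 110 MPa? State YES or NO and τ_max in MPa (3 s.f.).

N_a = Gd⁴/(8D³k) = (77.3×10³)(2.6⁴)/(8·27.0³·1.2) = 18.69 → N_a = 19
Actual rate k = Gd⁴/(8D³·19) = 1.1807 N/mm
Working load F = kδ = 1.1807·26 = 30.698 N
C = 27.0/2.6 = 10.3846; K_W = (4C−1)/(4C−4)+0.615/C = 1.1391
τ_max = K_W·8FD/(πd³) = 1.1391·120.09 = 136.8 MPa
τ_max > 110 MPa → exceeds allowable

(a) 19 coils; (b) NO, τ_max = 137 MPa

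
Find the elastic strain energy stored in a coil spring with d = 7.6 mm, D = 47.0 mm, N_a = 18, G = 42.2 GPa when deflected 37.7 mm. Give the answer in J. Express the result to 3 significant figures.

6.69 J

k = Gd⁴/(8D³N_a) = (42.2×10³)(7.6⁴)/(8·47.0³·18) = 9.417 N/mm
U = ½kδ² = 0.5 × 9.417 × 37.7² = 6692.1 N·mm = 6.6921 J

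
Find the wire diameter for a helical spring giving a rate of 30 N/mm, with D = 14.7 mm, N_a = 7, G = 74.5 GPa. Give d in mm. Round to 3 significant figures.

2.91 mm

d = (8D³N_a·k / G)^(1/4) = (8·14.7³·7·30 / (74.5×10³))^0.25
  = (71.632)^0.25 = 2.9092 mm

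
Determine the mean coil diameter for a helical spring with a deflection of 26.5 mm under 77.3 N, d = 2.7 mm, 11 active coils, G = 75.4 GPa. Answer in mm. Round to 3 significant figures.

25.0 mm

Required rate k = F/δ = 77.3/26.5 = 2.917 N/mm
D = (Gd⁴/(8N_a·k))^(1/3) = (75.4×10³·2.7⁴/(8·11·2.917))^(1/3)
  = (15610.3)^(1/3) = 24.9921 mm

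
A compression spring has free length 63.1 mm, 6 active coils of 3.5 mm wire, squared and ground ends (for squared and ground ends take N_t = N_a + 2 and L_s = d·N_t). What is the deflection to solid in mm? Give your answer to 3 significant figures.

N_t = 8; L_s = 3.5·8 = 28 mm
δ_solid = L₀ − L_s = 63.1 − 28 = 35.1 mm

35.1 mm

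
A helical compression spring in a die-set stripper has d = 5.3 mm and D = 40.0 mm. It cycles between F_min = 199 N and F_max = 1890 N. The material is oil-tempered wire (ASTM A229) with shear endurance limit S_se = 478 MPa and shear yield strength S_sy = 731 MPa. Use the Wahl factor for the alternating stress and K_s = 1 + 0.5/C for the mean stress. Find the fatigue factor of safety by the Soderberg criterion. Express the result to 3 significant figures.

0.402

C = D/d = 40.0/5.3 = 7.5472; K_W = (4C−1)/(4C−4)+0.615/C = 1.1960; K_s = 1+0.5/C = 1.0662
F_a = (F_max−F_min)/2 = 845.5 N; F_m = (F_max+F_min)/2 = 1044.5 N
τ_a = K_W·8F_aD/(πd³) = 1.1960 × 578.48 = 691.88 MPa
τ_m = K_s·8F_mD/(πd³) = 1.0662 × 714.63 = 761.97 MPa
Soderberg: 1/n_f = τ_a/S_se + τ_m/S_sy = 691.88/478 + 761.97/731 = 1.44745 + 1.04237 = 2.4898
n_f = 1/2.4898 = 0.4016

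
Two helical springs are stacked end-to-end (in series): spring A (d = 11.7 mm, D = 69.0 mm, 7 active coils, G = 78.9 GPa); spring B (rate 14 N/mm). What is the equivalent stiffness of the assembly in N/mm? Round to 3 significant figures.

11.9 N/mm

k_A = Gd⁴/(8D³N_a) = (78.9×10³)(11.7⁴)/(8·69.0³·7) = 80.368 N/mm
Series: 1/k_eq = 1/80.368 + 1/14 = 0.083871; k_eq = 11.923 N/mm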